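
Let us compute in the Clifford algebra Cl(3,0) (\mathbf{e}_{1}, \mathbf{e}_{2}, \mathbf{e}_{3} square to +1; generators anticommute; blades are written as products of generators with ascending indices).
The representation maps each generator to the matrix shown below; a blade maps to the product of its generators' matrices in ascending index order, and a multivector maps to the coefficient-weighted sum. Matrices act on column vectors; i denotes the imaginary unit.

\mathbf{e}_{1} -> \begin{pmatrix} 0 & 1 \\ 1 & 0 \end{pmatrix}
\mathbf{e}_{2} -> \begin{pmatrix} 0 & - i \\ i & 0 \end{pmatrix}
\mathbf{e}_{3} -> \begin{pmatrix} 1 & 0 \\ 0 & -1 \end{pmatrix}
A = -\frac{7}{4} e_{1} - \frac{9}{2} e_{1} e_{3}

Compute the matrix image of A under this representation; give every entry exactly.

Bivector images (products of the table entries): rho(e_{1} e_{3}) = rho(\mathbf{e}_{1})rho(\mathbf{e}_{3}) = \begin{pmatrix} 0 & -1 \\ 1 & 0 \end{pmatrix}.
M = (-\frac{7}{4})*rho(e_{1}) + (-\frac{9}{2})*rho(e_{1} e_{3}), summed entrywise:
Answer: \begin{pmatrix} 0 & \frac{11}{4} \\ - \frac{25}{4} & 0 \end{pmatrix}


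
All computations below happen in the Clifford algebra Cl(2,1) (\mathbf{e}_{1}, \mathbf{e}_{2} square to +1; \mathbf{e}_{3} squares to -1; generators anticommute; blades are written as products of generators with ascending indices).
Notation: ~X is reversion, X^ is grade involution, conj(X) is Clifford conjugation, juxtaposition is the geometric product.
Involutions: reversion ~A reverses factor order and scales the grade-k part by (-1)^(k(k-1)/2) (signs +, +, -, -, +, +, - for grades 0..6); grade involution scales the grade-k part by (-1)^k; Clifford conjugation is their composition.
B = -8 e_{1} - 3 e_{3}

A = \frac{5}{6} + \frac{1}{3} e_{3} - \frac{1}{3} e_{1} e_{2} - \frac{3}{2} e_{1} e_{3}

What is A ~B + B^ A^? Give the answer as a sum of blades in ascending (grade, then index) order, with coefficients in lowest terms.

first term: 1 - \frac{67}{6} e_{1} - \frac{8}{3} e_{2} - \frac{29}{2} e_{3} + \frac{8}{3} e_{1} e_{3} + e_{1} e_{2} e_{3}
second term: 1 + \frac{13}{6} e_{1} - \frac{8}{3} e_{2} - \frac{19}{2} e_{3} - \frac{8}{3} e_{1} e_{3} - e_{1} e_{2} e_{3}
Answer: 2 - 9 e_{1} - \frac{16}{3} e_{2} - 24 e_{3}


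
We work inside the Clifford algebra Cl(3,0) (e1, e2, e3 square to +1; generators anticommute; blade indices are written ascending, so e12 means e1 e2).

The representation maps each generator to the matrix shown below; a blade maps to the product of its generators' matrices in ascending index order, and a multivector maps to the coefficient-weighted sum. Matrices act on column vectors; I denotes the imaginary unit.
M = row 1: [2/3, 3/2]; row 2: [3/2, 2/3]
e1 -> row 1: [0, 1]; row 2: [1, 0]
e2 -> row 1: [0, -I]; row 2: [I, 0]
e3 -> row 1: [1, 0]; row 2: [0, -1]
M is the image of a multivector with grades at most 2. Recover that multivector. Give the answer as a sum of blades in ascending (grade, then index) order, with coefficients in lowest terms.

Method: 1, rho(e1), rho(e2), rho(e3) form a trace-orthogonal basis of the 2x2 complex matrices (tr(X Y) = 2 if X = Y, else 0), so M = m0*1 + m1*rho(e1) + m2*rho(e2) + m3*rho(e3) with m0 = tr(M)/2 = 2/3, m1 = tr(M rho(e1))/2 = 3/2, m2 = tr(M rho(e2))/2 = 0, m3 = tr(M rho(e3))/2 = 0.
Multiplying table entries, the bivector images are rho(e12) = I*rho(e3), rho(e13) = -I*rho(e2), rho(e23) = I*rho(e1); with real blade coefficients the real parts of m0..m3 are the coefficients of 1, e1, e2, e3 and the imaginary parts give the bivectors (e23: Im m1, e13: -Im m2, e12: Im m3).
Answer: 2/3 + 3/2*e1


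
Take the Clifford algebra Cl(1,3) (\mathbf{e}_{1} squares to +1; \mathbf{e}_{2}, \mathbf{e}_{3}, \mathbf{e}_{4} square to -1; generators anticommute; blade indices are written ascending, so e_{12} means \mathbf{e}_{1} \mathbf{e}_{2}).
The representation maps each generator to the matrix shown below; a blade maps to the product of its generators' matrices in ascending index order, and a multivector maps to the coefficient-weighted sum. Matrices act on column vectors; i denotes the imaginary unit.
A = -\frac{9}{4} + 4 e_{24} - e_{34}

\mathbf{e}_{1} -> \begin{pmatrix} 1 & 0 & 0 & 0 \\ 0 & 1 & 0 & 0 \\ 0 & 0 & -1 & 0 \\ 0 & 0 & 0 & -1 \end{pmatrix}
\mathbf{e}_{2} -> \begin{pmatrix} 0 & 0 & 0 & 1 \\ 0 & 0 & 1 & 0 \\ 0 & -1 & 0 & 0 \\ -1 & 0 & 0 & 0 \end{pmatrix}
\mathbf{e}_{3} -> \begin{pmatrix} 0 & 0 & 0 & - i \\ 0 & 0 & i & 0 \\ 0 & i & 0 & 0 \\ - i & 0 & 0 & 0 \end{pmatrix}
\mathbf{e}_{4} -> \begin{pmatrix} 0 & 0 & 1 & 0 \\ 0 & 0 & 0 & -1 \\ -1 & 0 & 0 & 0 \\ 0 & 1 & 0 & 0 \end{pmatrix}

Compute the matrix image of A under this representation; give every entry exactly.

Bivector images (products of the table entries): rho(e_{24}) = rho(\mathbf{e}_{2})rho(\mathbf{e}_{4}) = \begin{pmatrix} 0 & 1 & 0 & 0 \\ -1 & 0 & 0 & 0 \\ 0 & 0 & 0 & 1 \\ 0 & 0 & -1 & 0 \end{pmatrix}; rho(e_{34}) = rho(\mathbf{e}_{3})rho(\mathbf{e}_{4}) = \begin{pmatrix} 0 & - i & 0 & 0 \\ - i & 0 & 0 & 0 \\ 0 & 0 & 0 & - i \\ 0 & 0 & - i & 0 \end{pmatrix}.
M = (-\frac{9}{4})*1 + (4)*rho(e_{24}) + (-1)*rho(e_{34}), summed entrywise (1 is the identity matrix):
Answer: \begin{pmatrix} - \frac{9}{4} & 4 + i & 0 & 0 \\ -4 + i & - \frac{9}{4} & 0 & 0 \\ 0 & 0 & - \frac{9}{4} & 4 + i \\ 0 & 0 & -4 + i & - \frac{9}{4} \end{pmatrix}


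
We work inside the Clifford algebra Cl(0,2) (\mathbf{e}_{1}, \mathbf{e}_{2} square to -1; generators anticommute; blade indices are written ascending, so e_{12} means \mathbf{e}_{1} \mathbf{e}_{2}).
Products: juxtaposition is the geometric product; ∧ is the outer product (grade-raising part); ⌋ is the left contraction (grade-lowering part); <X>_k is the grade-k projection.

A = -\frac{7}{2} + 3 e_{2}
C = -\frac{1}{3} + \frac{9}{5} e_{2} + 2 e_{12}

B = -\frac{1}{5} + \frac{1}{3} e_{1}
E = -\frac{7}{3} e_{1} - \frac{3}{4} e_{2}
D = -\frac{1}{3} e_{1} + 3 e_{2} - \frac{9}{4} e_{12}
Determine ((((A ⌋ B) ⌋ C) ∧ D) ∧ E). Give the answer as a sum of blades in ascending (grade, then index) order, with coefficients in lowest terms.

step 1: \frac{7}{10} - \frac{7}{6} e_{1}
step 2: -\frac{7}{30} + \frac{539}{150} e_{2} + \frac{7}{5} e_{12}
step 3: \frac{7}{90} e_{1} - \frac{7}{10} e_{2} + \frac{3101}{1800} e_{12}
step 4: -\frac{203}{120} e_{12}
Answer: -\frac{203}{120} e_{12}


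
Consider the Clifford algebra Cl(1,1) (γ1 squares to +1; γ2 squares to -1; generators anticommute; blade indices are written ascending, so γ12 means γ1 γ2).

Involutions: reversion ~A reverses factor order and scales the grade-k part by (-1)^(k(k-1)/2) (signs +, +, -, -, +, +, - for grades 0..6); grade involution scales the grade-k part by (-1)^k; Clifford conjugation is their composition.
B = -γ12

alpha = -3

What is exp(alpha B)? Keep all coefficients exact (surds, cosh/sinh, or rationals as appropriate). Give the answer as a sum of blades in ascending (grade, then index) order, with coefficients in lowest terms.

B^2 = (-1)^2*(γ12)^2 = 1*(+1) = 1 (a basis 2-blade squares to minus the product of its generators' squares).
B^2 = 1 — a positive square means the series sums to a boost: l = 1, alpha*l = -3, so exp(alpha B) = cosh(-3) + (sinh(-3)/1)*B = cosh(3) + (-sinh(3))*B.
Answer: cosh(3) + sinh(3)*γ12


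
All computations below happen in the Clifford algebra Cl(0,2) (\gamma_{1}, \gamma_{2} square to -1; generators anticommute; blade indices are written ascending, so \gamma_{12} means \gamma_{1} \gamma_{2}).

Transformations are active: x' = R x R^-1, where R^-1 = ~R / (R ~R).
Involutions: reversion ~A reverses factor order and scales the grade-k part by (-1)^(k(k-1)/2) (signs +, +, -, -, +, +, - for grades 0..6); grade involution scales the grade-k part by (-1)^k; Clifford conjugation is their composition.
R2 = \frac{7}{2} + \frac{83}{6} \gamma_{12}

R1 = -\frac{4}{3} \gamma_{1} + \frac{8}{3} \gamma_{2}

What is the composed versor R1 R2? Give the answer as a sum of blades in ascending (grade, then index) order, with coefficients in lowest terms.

Distribute over the terms of R1 (each basis-blade product reordered to ascending indices, repeated generators contracted through their squares):
(-\frac{4}{3} \gamma_{1}) R2 = -\frac{14}{3} \gamma_{1} + \frac{166}{9} \gamma_{2}
(\frac{8}{3} \gamma_{2}) R2 = \frac{332}{9} \gamma_{1} + \frac{28}{3} \gamma_{2}
Summing the partial products and collecting blades:
Answer: \frac{290}{9} \gamma_{1} + \frac{250}{9} \gamma_{2}


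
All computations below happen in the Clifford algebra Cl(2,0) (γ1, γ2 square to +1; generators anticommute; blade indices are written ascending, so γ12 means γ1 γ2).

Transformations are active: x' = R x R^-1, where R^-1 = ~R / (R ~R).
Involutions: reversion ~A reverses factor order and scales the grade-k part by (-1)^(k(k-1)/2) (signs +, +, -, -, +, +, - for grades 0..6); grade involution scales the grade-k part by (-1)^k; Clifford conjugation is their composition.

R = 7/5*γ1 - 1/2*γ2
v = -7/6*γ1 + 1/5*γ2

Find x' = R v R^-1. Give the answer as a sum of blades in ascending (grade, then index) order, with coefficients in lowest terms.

~R = 7/5*γ1 - 1/2*γ2, and R ~R = 221/100, so R^-1 = ~R / (221/100).
R v = -26/15 - 91/300*γ12
Answer: -35/34*γ1 + 149/255*γ2


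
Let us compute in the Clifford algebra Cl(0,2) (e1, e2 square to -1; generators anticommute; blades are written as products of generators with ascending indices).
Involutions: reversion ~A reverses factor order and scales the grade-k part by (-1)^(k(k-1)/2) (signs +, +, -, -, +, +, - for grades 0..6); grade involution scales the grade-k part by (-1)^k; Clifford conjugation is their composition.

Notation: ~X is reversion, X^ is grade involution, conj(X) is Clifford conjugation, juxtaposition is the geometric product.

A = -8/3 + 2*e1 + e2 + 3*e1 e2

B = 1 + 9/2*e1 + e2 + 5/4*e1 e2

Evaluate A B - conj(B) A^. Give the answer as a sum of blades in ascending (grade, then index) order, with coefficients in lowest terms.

first term: -197/12 - 47/4*e1 + 28/3*e2 - 17/6*e1 e2
second term: -107/12 + 23/4*e1 + 53/3*e2 + 53/6*e1 e2
Answer: -15/2 - 35/2*e1 - 25/3*e2 - 35/3*e1 e2


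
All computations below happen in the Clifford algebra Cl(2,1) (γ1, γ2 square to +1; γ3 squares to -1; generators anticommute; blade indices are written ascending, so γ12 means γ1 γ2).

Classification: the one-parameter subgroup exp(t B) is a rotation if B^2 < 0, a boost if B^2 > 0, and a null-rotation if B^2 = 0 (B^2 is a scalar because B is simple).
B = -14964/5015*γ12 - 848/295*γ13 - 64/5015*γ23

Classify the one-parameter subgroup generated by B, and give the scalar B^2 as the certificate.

B^2 term by term: the squares give (-14964/5015)^2*(γ12)^2 + (-848/295)^2*(γ13)^2 + (-64/5015)^2*(γ23)^2 = 223921296/25150225*(-1) + 719104/87025*(+1) + 4096/25150225*(+1) = -16/25 (each basis 2-blade squares to minus the product of its generators' squares); cross terms between blades sharing an index anticommute and cancel. So B^2 = -16/25.
Answer: rotation, certificate B^2 = -16/25. B^2 = -16/25 is basis-independent, so its sign is the whole story.


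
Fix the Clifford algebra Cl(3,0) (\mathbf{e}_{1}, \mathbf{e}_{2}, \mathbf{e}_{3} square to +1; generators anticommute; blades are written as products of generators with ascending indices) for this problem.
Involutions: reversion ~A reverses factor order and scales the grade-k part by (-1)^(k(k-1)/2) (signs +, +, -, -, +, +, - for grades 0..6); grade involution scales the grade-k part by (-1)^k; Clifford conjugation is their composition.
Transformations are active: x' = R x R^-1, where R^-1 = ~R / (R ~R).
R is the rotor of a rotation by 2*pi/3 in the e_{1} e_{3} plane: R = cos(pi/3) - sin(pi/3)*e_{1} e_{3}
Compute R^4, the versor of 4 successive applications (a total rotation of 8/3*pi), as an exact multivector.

Because a rotor carries half the rotation angle, composing 4 copies of this e_{1} e_{3}-plane rotor multiplies the phase: 4*(pi/3) = \frac{4 \pi}{3}, hence R^4 = cos(\frac{4 \pi}{3}) - sin(\frac{4 \pi}{3})*e_{1} e_{3}.
cos(\frac{4 \pi}{3}) = - \frac{1}{2} and sin(\frac{4 \pi}{3}) = - \frac{\sqrt{3}}{2}, so R^4 = -\frac{1}{2} + \frac{\sqrt{3}}{2} e_{1} e_{3}. The net rotation is 2/3*pi (after discarding 1 full turn, each of which contributes a factor -1 to the rotor); the rotor keeps the half-angle phase exactly.
Answer: -\frac{1}{2} + \frac{\sqrt{3}}{2} e_{1} e_{3}


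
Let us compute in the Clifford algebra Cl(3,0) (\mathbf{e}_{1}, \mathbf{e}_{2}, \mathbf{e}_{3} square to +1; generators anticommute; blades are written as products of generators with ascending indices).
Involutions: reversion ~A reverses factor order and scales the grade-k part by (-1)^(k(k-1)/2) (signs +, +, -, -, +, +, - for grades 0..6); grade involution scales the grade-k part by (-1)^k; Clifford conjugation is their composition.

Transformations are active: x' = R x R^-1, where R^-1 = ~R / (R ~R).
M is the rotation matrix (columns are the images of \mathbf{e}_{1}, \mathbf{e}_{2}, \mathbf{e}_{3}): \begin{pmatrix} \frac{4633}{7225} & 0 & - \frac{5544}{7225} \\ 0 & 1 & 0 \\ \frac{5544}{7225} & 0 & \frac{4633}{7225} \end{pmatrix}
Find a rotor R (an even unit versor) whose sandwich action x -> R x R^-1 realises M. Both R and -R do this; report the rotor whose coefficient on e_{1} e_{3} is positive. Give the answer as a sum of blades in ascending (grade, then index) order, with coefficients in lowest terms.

Method: write R = a + b12*e_{1} e_{2} + b13*e_{1} e_{3} + b23*e_{2} e_{3} with a^2 + b12^2 + b13^2 + b23^2 = 1 (so R^-1 = ~R). Expanding the columns R e_j ~R gives tr M = 4a^2 - 1 and, from the antisymmetric part, M21 - M12 = -4a*b12, M13 - M31 = 4a*b13, M32 - M23 = -4a*b23.
Here tr M = \frac{16491}{7225}, so a^2 = (1 + tr M)/4 = \frac{5929}{7225} and a = ±\frac{77}{85}. Taking a = \frac{77}{85}: M21 - M12 = 0, M13 - M31 = -\frac{11088}{7225}, M32 - M23 = 0, giving b12 = 0, b13 = -\frac{36}{85}, b23 = 0, i.e. R = \frac{77}{85} - \frac{36}{85} e_{1} e_{3}.
Its e_{1} e_{3} coefficient is negative, so report the other preimage -R.
Answer: -\frac{77}{85} + \frac{36}{85} e_{1} e_{3}. Uniqueness: Spin(3) -> SO(3) maps R and -R to the same rotation of trace \frac{16491}{7225}; fixing the sign of the e_{1} e_{3} coefficient removes the ambiguity.


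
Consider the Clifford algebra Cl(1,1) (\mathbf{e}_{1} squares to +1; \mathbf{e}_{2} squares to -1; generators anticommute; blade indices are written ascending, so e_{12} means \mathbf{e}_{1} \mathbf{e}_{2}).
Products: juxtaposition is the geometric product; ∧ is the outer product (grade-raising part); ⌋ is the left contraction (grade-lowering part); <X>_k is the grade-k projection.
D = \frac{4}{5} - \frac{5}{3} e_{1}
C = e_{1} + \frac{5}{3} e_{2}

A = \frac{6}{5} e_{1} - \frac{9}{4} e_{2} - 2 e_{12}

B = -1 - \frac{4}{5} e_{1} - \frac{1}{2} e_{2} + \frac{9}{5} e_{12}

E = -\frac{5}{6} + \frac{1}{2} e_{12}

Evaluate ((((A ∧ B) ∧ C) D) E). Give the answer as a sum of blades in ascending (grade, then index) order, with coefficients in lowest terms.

step 1: -\frac{6}{5} e_{1} + \frac{9}{4} e_{2} - \frac{2}{5} e_{12}
step 2: -\frac{17}{4} e_{12}
step 3: -\frac{85}{12} e_{2} - \frac{17}{5} e_{12}
step 4: -\frac{17}{10} - \frac{85}{24} e_{1} + \frac{425}{72} e_{2} + \frac{17}{6} e_{12}
Answer: -\frac{17}{10} - \frac{85}{24} e_{1} + \frac{425}{72} e_{2} + \frac{17}{6} e_{12}


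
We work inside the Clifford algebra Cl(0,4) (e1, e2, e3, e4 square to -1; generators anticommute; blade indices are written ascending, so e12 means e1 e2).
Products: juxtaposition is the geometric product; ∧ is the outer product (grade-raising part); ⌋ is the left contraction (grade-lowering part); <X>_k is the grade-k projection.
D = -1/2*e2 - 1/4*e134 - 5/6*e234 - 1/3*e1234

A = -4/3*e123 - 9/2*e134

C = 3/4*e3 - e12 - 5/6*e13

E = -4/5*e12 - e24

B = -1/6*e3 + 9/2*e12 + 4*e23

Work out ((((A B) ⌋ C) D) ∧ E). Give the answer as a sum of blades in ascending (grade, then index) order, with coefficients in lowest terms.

step 1: 16/3*e1 + 6*e3 - 2/9*e12 + 3/4*e14 - 18*e124 + 81/4*e234
step 2: -85/18 - 5*e1 + 16/3*e2 + 40/9*e3
step 3: 8/3 + 85/36*e2 + 5/2*e12 - 10/9*e14 + 20/9*e23 - 100/27*e24 + 115/36*e34 + 40/27*e124 - 43/72*e134 + 245/108*e234 + 191/27*e1234
step 4: -32/15*e12 - 8/3*e24 - 23/9*e1234
Answer: -32/15*e12 - 8/3*e24 - 23/9*e1234


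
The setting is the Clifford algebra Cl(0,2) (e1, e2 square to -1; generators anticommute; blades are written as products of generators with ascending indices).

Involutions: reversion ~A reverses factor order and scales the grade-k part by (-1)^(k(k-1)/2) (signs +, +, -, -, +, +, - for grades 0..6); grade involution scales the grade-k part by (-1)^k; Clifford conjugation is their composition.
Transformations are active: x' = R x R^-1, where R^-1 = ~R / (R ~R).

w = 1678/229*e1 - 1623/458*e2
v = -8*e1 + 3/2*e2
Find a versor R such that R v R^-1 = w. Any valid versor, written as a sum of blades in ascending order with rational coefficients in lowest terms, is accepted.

Reasoning: v^2 = w^2 = -265/4 since conjugation preserves the quadratic form; R = v + w = -154/229*e1 - 468/229*e2 is then valid when invertible, keeping its own part and reversing (v - w)/2.
Answer: -154/229*e1 - 468/229*e2


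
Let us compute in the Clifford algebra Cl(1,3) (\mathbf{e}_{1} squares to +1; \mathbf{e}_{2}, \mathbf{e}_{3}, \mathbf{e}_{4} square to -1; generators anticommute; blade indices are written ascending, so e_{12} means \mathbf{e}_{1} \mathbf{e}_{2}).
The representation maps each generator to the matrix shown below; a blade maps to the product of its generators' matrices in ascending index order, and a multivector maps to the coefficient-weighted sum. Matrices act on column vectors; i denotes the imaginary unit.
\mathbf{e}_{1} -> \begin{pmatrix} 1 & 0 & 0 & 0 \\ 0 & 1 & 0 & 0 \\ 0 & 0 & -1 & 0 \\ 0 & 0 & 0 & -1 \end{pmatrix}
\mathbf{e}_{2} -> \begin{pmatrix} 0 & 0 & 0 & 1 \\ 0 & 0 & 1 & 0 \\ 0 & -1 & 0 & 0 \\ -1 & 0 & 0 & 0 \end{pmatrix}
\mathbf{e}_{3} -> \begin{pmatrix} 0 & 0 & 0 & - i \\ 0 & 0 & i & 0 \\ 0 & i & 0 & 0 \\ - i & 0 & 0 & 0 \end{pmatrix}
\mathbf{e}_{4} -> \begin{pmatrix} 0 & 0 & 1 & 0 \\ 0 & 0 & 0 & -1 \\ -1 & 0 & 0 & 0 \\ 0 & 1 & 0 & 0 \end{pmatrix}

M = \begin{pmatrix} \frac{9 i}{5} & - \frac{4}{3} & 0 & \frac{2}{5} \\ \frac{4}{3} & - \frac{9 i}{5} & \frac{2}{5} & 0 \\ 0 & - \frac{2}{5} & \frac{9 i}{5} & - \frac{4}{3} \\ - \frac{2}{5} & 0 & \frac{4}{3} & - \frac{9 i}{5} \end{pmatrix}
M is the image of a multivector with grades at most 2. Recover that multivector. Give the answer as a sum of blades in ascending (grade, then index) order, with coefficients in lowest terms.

Method: the blade images are trace-orthogonal — tr(rho(e_A) rho(e_B)^-1) = 4 if A = B and 0 otherwise — and rho(e_A)^-1 = (e_A)^2 * rho(e_A) with (e_A)^2 = +1 or -1, so the coefficient of e_A in the preimage is (e_A)^2 * tr(M rho(e_A))/4.
Nonzero projections over blades of grade <= 2: e_{2}: (e_{2})^2 = -1, tr(M rho(e_{2})) = - \frac{8}{5}, coefficient \frac{2}{5}; e_{23}: (e_{23})^2 = -1, tr(M rho(e_{23})) = \frac{36}{5}, coefficient -\frac{9}{5}; e_{24}: (e_{24})^2 = -1, tr(M rho(e_{24})) = \frac{16}{3}, coefficient -\frac{4}{3}. Every other blade of grade <= 2 projects to 0.
Answer: \frac{2}{5} e_{2} - \frac{9}{5} e_{23} - \frac{4}{3} e_{24}


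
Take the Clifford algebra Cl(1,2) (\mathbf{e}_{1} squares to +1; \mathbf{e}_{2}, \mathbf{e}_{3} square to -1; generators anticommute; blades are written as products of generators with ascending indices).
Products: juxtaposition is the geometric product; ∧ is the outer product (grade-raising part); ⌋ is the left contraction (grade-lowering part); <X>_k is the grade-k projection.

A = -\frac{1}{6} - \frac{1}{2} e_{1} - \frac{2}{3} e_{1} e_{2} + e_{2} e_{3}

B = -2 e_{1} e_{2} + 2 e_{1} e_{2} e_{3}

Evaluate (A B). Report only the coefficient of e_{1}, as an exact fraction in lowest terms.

step 1: \frac{4}{3} - 2 e_{1} + e_{2} - \frac{4}{3} e_{3} + \frac{1}{3} e_{1} e_{2} - 2 e_{1} e_{3} - e_{2} e_{3} - \frac{1}{3} e_{1} e_{2} e_{3}
Answer: -2


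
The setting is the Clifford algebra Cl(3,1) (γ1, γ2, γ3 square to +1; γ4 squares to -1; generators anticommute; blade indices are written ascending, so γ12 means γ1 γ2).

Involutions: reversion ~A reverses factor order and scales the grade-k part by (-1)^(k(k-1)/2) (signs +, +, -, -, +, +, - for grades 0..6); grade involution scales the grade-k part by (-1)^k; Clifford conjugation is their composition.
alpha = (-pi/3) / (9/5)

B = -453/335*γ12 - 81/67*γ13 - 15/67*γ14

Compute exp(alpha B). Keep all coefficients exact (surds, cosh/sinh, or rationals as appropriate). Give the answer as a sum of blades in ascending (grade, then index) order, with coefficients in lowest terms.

B^2 term by term: the squares give (-453/335)^2*(γ12)^2 + (-81/67)^2*(γ13)^2 + (-15/67)^2*(γ14)^2 = 205209/112225*(-1) + 6561/4489*(-1) + 225/4489*(+1) = -81/25 (each basis 2-blade squares to minus the product of its generators' squares); cross terms between blades sharing an index anticommute and cancel. So B^2 = -81/25.
B^2 = -81/25 — a negative square means the series sums to a rotation: l = 9/5, alpha*l = -pi/3, so exp(alpha B) = cos(-pi/3) + (sin(-pi/3)/(9/5))*B = 1/2 + (-5*sqrt(3)/18)*B.
Answer: 1/2 + 151*sqrt(3)/402*γ12 + 45*sqrt(3)/134*γ13 + 25*sqrt(3)/402*γ14


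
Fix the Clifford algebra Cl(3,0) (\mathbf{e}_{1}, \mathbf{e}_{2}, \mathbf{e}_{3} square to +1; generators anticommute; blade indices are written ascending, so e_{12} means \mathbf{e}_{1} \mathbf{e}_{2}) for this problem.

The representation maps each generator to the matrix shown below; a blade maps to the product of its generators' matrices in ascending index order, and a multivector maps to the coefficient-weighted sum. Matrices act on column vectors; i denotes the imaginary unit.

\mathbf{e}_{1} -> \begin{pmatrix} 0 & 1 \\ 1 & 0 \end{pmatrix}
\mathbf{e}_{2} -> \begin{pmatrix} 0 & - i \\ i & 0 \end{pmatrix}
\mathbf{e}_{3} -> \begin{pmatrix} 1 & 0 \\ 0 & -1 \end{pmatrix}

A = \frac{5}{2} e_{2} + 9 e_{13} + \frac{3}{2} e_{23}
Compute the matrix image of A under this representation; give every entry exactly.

Bivector images (products of the table entries): rho(e_{13}) = rho(\mathbf{e}_{1})rho(\mathbf{e}_{3}) = \begin{pmatrix} 0 & -1 \\ 1 & 0 \end{pmatrix}; rho(e_{23}) = rho(\mathbf{e}_{2})rho(\mathbf{e}_{3}) = \begin{pmatrix} 0 & i \\ i & 0 \end{pmatrix}.
M = (\frac{5}{2})*rho(e_{2}) + (9)*rho(e_{13}) + (\frac{3}{2})*rho(e_{23}), summed entrywise:
Answer: \begin{pmatrix} 0 & -9 - i \\ 9 + 4 i & 0 \end{pmatrix}


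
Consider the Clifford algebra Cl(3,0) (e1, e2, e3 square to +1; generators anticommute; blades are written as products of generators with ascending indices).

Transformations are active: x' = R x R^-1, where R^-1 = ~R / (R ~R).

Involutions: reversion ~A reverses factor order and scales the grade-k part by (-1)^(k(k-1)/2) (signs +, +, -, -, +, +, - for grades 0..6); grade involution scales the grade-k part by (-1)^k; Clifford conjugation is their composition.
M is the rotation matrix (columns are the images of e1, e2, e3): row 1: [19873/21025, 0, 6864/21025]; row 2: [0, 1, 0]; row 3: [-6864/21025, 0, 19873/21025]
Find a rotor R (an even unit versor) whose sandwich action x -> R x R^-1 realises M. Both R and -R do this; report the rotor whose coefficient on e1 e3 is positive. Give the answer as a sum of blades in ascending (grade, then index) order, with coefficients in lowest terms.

Method: write R = a + b12*e1 e2 + b13*e1 e3 + b23*e2 e3 with a^2 + b12^2 + b13^2 + b23^2 = 1 (so R^-1 = ~R). Expanding the columns R e_j ~R gives tr M = 4a^2 - 1 and, from the antisymmetric part, M21 - M12 = -4a*b12, M13 - M31 = 4a*b13, M32 - M23 = -4a*b23.
Here tr M = 60771/21025, so a^2 = (1 + tr M)/4 = 20449/21025 and a = ±143/145. Taking a = 143/145: M21 - M12 = 0, M13 - M31 = 13728/21025, M32 - M23 = 0, giving b12 = 0, b13 = 24/145, b23 = 0, i.e. R = 143/145 + 24/145*e1 e3.
Its e1 e3 coefficient is already positive.
Answer: 143/145 + 24/145*e1 e3. Recall the cover is two-to-one: with M of trace 60771/21025, both preimages act alike, and the stated e1 e3 sign chooses the sheet.


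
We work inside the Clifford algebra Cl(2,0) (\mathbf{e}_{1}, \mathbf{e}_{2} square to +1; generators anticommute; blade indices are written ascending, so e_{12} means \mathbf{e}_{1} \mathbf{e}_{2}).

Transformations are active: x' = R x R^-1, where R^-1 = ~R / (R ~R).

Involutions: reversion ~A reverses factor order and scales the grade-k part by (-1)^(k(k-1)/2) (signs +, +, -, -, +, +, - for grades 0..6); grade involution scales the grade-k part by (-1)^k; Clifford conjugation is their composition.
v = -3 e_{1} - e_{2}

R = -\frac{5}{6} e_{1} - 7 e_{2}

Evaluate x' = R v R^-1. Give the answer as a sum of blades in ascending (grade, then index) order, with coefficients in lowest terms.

~R = -\frac{5}{6} e_{1} - 7 e_{2}, and R ~R = \frac{1789}{36}, so R^-1 = ~R / (\frac{1789}{36}).
R v = \frac{19}{2} - \frac{121}{6} e_{12}
Answer: \frac{4797}{1789} e_{1} - \frac{2999}{1789} e_{2}


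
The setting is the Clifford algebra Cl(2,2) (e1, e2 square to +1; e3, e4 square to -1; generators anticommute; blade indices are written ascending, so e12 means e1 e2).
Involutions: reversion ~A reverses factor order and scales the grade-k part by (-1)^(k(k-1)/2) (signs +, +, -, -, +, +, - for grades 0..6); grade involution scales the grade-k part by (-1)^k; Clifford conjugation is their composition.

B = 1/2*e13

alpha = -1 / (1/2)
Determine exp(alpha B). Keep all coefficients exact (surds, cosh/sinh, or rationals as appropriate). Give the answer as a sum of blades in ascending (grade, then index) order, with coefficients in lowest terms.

B^2 = (1/2)^2*(e13)^2 = 1/4*(+1) = 1/4 (a basis 2-blade squares to minus the product of its generators' squares).
B^2 = 1/4 — B^2 > 0, so the exponential closes hyperbolically: l = 1/2, alpha*l = -1, so exp(alpha B) = cosh(-1) + (sinh(-1)/(1/2))*B = cosh(1) + (-2*sinh(1))*B.
Answer: cosh(1) - sinh(1)*e13


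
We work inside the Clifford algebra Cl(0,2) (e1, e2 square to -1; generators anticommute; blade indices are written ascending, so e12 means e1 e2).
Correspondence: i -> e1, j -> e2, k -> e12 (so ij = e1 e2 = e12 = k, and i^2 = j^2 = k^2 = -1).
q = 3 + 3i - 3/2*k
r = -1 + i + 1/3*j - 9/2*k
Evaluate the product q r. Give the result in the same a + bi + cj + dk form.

In blades: q = 3 + 3*e1 - 3/2*e12, r = -1 + e1 + 1/3*e2 - 9/2*e12.
Distribute q over r term by term (generator squares from the signature, products reordered to ascending indices): (3)*r = -3 + 3*e1 + e2 - 27/2*e12; (3*e1)*r = -3 - 3*e1 + 27/2*e2 + e12; (-3/2*e12)*r = -27/4 + 1/2*e1 - 3/2*e2 + 3/2*e12.
Sum: -51/4 + 1/2*e1 + 13*e2 - 11*e12; translating back through the correspondence:
Answer: -51/4 + 1/2*i + 13j - 11k


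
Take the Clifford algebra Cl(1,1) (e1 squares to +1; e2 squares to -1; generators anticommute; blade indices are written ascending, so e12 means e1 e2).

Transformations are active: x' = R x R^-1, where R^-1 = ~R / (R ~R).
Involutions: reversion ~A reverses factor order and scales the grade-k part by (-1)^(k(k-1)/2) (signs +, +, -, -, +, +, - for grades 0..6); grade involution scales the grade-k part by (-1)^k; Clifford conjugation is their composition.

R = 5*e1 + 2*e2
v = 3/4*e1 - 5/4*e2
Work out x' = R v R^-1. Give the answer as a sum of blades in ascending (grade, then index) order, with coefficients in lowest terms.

~R = 5*e1 + 2*e2, and R ~R = 21, so R^-1 = ~R / (21).
R v = 25/4 - 31/4*e12
Answer: 187/84*e1 + 205/84*e2


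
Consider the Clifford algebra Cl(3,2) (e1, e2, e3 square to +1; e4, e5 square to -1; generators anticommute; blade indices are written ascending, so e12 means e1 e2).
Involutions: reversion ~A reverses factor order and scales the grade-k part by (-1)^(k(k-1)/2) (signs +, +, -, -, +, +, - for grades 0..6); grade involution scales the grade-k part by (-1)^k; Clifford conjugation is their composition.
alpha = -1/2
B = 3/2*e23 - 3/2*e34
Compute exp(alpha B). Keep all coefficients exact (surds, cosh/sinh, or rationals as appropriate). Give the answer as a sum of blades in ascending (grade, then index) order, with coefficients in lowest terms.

B^2 term by term: the squares give (3/2)^2*(e23)^2 + (-3/2)^2*(e34)^2 = 9/4*(-1) + 9/4*(+1) = 0 (each basis 2-blade squares to minus the product of its generators' squares); cross terms between blades sharing an index anticommute and cancel. So B^2 = 0.
B^2 = 0, so the series closes: exp(alpha B) = 1 + alpha B (parabolic case).
Answer: 1 - 3/4*e23 + 3/4*e34


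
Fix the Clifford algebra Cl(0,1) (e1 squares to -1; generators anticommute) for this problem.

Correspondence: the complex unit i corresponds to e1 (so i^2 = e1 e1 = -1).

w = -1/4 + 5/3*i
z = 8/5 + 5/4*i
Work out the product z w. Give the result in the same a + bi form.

In blades: z = 8/5 + 5/4*e1, w = -1/4 + 5/3*e1.
Distribute z over w term by term (generator squares from the signature, products reordered to ascending indices): (8/5)*w = -2/5 + 8/3*e1; (5/4*e1)*w = -25/12 - 5/16*e1.
Sum: -149/60 + 113/48*e1; translating back through the correspondence:
Answer: -149/60 + 113/48*i


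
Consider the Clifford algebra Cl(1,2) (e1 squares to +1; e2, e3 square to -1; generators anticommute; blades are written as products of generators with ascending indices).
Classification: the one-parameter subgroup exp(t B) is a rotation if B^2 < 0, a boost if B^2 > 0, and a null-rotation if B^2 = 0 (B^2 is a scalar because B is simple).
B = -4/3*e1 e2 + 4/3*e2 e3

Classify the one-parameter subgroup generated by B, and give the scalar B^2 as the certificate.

B^2 term by term: the squares give (-4/3)^2*(e1 e2)^2 + (4/3)^2*(e2 e3)^2 = 16/9*(+1) + 16/9*(-1) = 0 (each basis 2-blade squares to minus the product of its generators' squares); cross terms between blades sharing an index anticommute and cancel. So B^2 = 0.
Answer: null-rotation, certificate B^2 = 0. Because 0 is invariant under every versor sandwich, the classification follows from its sign alone.


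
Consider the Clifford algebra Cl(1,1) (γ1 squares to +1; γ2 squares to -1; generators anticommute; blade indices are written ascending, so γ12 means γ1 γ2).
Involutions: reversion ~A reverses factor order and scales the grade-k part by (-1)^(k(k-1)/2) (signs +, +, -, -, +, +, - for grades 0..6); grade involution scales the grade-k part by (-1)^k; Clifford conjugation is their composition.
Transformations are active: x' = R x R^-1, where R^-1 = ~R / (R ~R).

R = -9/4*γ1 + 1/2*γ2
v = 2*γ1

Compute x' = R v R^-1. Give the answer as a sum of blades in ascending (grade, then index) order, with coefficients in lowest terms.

~R = -9/4*γ1 + 1/2*γ2, and R ~R = 77/16, so R^-1 = ~R / (77/16).
R v = -9/2 - γ12
Answer: 170/77*γ1 - 72/77*γ2


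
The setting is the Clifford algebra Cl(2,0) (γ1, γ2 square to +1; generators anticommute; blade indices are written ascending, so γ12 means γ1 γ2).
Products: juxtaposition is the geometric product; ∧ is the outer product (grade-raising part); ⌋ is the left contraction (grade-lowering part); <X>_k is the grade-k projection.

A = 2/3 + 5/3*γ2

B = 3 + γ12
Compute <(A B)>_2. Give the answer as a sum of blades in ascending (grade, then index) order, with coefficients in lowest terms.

step 1: 2 - 5/3*γ1 + 5*γ2 + 2/3*γ12
step 2: 2/3*γ12
Answer: 2/3*γ12


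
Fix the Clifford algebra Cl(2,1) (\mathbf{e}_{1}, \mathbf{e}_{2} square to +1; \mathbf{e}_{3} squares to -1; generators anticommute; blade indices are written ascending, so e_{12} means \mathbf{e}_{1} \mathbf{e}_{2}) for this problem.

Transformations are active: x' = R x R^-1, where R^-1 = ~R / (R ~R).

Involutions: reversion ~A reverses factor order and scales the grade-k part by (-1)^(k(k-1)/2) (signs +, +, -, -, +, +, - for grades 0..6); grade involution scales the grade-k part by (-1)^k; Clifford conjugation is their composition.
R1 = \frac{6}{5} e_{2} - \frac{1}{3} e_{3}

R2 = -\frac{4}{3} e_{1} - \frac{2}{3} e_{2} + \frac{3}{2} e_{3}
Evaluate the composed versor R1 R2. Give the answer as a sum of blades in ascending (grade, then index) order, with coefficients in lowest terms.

Distribute over the terms of R1 (each basis-blade product reordered to ascending indices, repeated generators contracted through their squares):
(\frac{6}{5} e_{2}) R2 = -\frac{4}{5} + \frac{8}{5} e_{12} + \frac{9}{5} e_{23}
(-\frac{1}{3} e_{3}) R2 = \frac{1}{2} - \frac{4}{9} e_{13} - \frac{2}{9} e_{23}
Summing the partial products and collecting blades:
Answer: -\frac{3}{10} + \frac{8}{5} e_{12} - \frac{4}{9} e_{13} + \frac{71}{45} e_{23}


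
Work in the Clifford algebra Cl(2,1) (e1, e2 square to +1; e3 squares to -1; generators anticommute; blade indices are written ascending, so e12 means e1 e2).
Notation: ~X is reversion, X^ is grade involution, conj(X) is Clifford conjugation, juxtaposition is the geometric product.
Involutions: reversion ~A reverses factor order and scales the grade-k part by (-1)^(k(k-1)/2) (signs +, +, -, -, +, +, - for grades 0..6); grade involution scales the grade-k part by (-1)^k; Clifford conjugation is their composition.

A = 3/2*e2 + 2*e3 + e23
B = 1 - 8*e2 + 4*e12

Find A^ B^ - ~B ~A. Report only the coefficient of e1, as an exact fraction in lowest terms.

first term: -12 + 6*e1 - 3/2*e2 - 10*e3 - 4*e13 + 17*e23 - 8*e123
second term: -12 - 6*e1 + 3/2*e2 + 10*e3 + 4*e13 - 17*e23 - 8*e123
Answer: 12


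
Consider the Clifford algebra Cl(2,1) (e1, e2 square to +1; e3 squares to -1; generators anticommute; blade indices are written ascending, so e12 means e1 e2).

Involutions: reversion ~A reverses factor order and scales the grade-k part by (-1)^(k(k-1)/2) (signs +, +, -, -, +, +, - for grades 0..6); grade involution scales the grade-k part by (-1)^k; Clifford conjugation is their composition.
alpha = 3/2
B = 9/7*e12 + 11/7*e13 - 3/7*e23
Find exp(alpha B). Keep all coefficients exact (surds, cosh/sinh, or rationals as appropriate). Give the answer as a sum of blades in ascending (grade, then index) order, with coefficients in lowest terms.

B^2 term by term: the squares give (9/7)^2*(e12)^2 + (11/7)^2*(e13)^2 + (-3/7)^2*(e23)^2 = 81/49*(-1) + 121/49*(+1) + 9/49*(+1) = 1 (each basis 2-blade squares to minus the product of its generators' squares); cross terms between blades sharing an index anticommute and cancel. So B^2 = 1.
B^2 = 1 — B^2 > 0, so the exponential closes hyperbolically: l = 1, alpha*l = 3/2, so exp(alpha B) = cosh(3/2) + (sinh(3/2)/1)*B = cosh(3/2) + (sinh(3/2))*B.
Answer: cosh(3/2) + 9*sinh(3/2)/7*e12 + 11*sinh(3/2)/7*e13 - 3*sinh(3/2)/7*e23


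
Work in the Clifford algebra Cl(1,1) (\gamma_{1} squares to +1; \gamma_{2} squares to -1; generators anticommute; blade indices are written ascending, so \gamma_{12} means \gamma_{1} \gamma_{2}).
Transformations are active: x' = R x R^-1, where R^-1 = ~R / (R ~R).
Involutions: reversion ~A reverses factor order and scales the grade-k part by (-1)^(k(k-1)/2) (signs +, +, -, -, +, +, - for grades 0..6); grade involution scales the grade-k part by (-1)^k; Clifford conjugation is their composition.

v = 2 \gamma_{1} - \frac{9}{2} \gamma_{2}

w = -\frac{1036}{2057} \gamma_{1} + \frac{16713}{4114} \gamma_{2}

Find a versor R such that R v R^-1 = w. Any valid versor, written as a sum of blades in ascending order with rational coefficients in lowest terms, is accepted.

Take R = v + w = \frac{3078}{2057} \gamma_{1} - \frac{900}{2057} \gamma_{2}. Because q(v) = q(w) = -\frac{65}{4}, conjugation by R sends v exactly to w.
Answer: \frac{3078}{2057} \gamma_{1} - \frac{900}{2057} \gamma_{2}


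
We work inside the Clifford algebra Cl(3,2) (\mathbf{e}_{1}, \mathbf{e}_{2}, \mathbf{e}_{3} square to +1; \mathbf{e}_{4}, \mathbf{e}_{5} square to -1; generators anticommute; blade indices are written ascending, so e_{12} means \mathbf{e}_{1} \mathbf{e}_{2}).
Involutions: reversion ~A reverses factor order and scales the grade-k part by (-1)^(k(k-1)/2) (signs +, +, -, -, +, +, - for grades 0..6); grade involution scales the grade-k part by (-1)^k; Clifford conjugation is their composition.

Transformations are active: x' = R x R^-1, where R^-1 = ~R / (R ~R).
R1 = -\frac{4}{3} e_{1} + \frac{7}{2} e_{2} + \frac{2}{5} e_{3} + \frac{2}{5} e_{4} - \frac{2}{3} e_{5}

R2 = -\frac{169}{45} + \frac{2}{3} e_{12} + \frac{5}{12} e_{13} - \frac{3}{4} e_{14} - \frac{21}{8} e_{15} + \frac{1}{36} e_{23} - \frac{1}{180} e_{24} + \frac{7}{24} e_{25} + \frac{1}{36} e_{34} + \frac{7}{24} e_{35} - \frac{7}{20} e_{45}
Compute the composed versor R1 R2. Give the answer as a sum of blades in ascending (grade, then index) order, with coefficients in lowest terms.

Distribute over the terms of R1 (each basis-blade product reordered to ascending indices, repeated generators contracted through their squares):
(-\frac{4}{3} e_{1}) R2 = \frac{676}{135} e_{1} - \frac{8}{9} e_{2} - \frac{5}{9} e_{3} + e_{4} + \frac{7}{2} e_{5} - \frac{1}{27} e_{123} + \frac{1}{135} e_{124} - \frac{7}{18} e_{125} - \frac{1}{27} e_{134} - \frac{7}{18} e_{135} + \frac{7}{15} e_{145}
(\frac{7}{2} e_{2}) R2 = -\frac{7}{3} e_{1} - \frac{1183}{90} e_{2} + \frac{7}{72} e_{3} - \frac{7}{360} e_{4} + \frac{49}{48} e_{5} - \frac{35}{24} e_{123} + \frac{21}{8} e_{124} + \frac{147}{16} e_{125} + \frac{7}{72} e_{234} + \frac{49}{48} e_{235} - \frac{49}{40} e_{245}
(\frac{2}{5} e_{3}) R2 = -\frac{1}{6} e_{1} - \frac{1}{90} e_{2} - \frac{338}{225} e_{3} + \frac{1}{90} e_{4} + \frac{7}{60} e_{5} + \frac{4}{15} e_{123} + \frac{3}{10} e_{134} + \frac{21}{20} e_{135} + \frac{1}{450} e_{234} - \frac{7}{60} e_{235} - \frac{7}{50} e_{345}
(\frac{2}{5} e_{4}) R2 = -\frac{3}{10} e_{1} - \frac{1}{450} e_{2} + \frac{1}{90} e_{3} - \frac{338}{225} e_{4} + \frac{7}{50} e_{5} + \frac{4}{15} e_{124} + \frac{1}{6} e_{134} + \frac{21}{20} e_{145} + \frac{1}{90} e_{234} - \frac{7}{60} e_{245} - \frac{7}{60} e_{345}
(-\frac{2}{3} e_{5}) R2 = \frac{7}{4} e_{1} - \frac{7}{36} e_{2} - \frac{7}{36} e_{3} + \frac{7}{30} e_{4} + \frac{338}{135} e_{5} - \frac{4}{9} e_{125} - \frac{5}{18} e_{135} + \frac{1}{2} e_{145} - \frac{1}{54} e_{235} + \frac{1}{270} e_{245} - \frac{1}{54} e_{345}
Summing the partial products and collecting blades:
Answer: \frac{2137}{540} e_{1} - \frac{12817}{900} e_{2} - \frac{3859}{1800} e_{3} - \frac{499}{1800} e_{4} + \frac{78637}{10800} e_{5} - \frac{1327}{1080} e_{123} + \frac{3131}{1080} e_{124} + \frac{401}{48} e_{125} + \frac{58}{135} e_{134} + \frac{23}{60} e_{135} + \frac{121}{60} e_{145} + \frac{199}{1800} e_{234} + \frac{1913}{2160} e_{235} - \frac{289}{216} e_{245} - \frac{743}{2700} e_{345}


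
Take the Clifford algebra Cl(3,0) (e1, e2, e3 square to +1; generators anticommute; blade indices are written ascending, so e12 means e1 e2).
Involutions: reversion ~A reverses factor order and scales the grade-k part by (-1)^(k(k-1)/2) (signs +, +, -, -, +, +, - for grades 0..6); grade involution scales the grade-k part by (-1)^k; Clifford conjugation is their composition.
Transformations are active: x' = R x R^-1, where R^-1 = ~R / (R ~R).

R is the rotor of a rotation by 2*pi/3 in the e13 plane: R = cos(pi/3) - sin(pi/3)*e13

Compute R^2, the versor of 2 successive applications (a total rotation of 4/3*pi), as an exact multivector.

Because a rotor carries half the rotation angle, composing 2 copies of this e13-plane rotor multiplies the phase: 2*(pi/3) = 2*pi/3, hence R^2 = cos(2*pi/3) - sin(2*pi/3)*e13.
cos(2*pi/3) = -1/2 and sin(2*pi/3) = sqrt(3)/2, so R^2 = -1/2 - sqrt(3)/2*e13. The net rotation is 4/3*pi; the rotor keeps the half-angle phase exactly.
Answer: -1/2 - sqrt(3)/2*e13


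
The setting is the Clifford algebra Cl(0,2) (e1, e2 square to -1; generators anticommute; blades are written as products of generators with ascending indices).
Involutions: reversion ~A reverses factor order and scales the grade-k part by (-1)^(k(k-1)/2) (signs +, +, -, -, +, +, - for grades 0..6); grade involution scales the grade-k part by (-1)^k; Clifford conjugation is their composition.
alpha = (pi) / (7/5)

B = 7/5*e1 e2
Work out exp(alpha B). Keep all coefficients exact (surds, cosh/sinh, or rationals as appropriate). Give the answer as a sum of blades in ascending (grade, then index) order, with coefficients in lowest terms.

B^2 = (7/5)^2*(e1 e2)^2 = 49/25*(-1) = -49/25 (a basis 2-blade squares to minus the product of its generators' squares).
B^2 = -49/25 — circular case — the even/odd split gives cos and sin: l = 7/5, alpha*l = pi, so exp(alpha B) = cos(pi) + (sin(pi)/(7/5))*B = -1 + (0)*B.
Answer: -1
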